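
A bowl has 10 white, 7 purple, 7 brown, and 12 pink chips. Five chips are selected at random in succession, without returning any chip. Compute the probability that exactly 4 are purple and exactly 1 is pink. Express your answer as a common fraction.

5/4488

Unordered draws without replacement: count favorable combinations over C(36,5).
Favorable = C(10,0) · C(7,4) · C(7,0) · C(12,1) = 420; total = C(36,5) = 376992.
P = 420/376992 = 5/4488 ≈ 0.0011.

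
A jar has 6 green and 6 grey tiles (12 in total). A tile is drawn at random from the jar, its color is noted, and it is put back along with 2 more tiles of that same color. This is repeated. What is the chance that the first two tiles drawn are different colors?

Either grey then green, or green then grey; after the first draw the total is 14.
P = (6/12)·(6/14) + (6/12)·(6/14) = 3/7 ≈ 0.4286.

3/7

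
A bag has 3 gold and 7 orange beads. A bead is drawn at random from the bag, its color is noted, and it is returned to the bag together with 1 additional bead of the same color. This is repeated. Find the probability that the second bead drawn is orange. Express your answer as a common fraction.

Condition on the first draw. If first is orange (prob 7/10), second-orange has prob (8)/(11); if not (prob 3/10), it has prob 7/(11).
P = (7/10)·(8/11) + (3/10)·(7/11) = 7/10 ≈ 0.7000.

7/10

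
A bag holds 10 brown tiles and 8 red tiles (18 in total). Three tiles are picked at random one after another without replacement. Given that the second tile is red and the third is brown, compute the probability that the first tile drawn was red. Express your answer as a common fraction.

P(first=red and the second tile is red and the third is brown) = (8/18)·(7/17)·(10/16) = 35/306.
P(E) = Σ over first color = 5/34 + 35/306 = 40/153.
By Bayes, P(first=red | E) = 35/306 / 40/153 = 7/16 ≈ 0.4375.

7/16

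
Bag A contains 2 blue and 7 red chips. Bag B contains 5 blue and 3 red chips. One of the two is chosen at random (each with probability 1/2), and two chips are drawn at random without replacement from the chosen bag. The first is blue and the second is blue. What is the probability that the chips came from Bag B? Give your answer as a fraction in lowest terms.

90/97

P(E | Bag A) = 1/36; P(E | Bag B) = 5/14.
P(E) = 1/2·1/36 + 1/2·5/14 = 97/504.
By Bayes' rule, P(Bag B | E) = 5/28 / 97/504 = 90/97 ≈ 0.9278.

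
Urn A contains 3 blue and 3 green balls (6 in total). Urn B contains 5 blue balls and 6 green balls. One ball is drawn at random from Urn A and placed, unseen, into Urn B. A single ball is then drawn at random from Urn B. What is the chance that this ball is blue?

Condition on how many of the transferred balls are blue (from Urn A: 3 blue of 6; then Urn B has 12 total).
  0 blue: C(3,0)C(3,1)/C(6,1) = 1/2; then P = 5/12
  1 blue: C(3,1)C(3,0)/C(6,1) = 1/2; then P = 6/12
P(blue from Urn B) = 11/24 ≈ 0.4583.

11/24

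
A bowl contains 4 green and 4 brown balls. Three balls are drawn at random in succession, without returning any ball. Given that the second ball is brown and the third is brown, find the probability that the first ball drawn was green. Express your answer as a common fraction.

2/3

P(first=green and the second ball is brown and the third is brown) = (4/8)·(4/7)·(3/6) = 1/7.
P(E) = Σ over first color = 1/7 + 1/14 = 3/14.
By Bayes, P(first=green | E) = 1/7 / 3/14 = 2/3 ≈ 0.6667.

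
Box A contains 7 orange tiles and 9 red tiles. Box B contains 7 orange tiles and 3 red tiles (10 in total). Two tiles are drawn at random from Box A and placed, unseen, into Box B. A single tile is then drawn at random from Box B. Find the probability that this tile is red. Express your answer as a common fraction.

11/32

Condition on how many of the transferred tiles are red (from Box A: 9 red of 16; then Box B has 12 total).
  0 red: C(9,0)C(7,2)/C(16,2) = 7/40; then P = 3/12
  1 red: C(9,1)C(7,1)/C(16,2) = 21/40; then P = 4/12
  2 red: C(9,2)C(7,0)/C(16,2) = 3/10; then P = 5/12
P(red from Box B) = 11/32 ≈ 0.3438.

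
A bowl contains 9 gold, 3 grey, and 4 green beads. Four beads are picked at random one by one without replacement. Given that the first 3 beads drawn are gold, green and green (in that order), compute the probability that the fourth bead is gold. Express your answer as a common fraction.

After removing 1 gold, 2 green, the bowl has 8 gold out of 13 remaining.
P(fourth is gold | given) = 8/13 ≈ 0.6154.

8/13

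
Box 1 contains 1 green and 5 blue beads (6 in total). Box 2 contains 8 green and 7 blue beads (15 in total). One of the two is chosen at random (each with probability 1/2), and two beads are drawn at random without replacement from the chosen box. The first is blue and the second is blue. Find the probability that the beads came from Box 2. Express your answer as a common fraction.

3/13

P(E | Box 1) = 2/3; P(E | Box 2) = 1/5.
P(E) = 1/2·2/3 + 1/2·1/5 = 13/30.
By Bayes' rule, P(Box 2 | E) = 1/10 / 13/30 = 3/13 ≈ 0.2308.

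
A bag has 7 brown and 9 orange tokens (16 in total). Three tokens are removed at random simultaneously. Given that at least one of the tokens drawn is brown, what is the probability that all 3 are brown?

P(all 3 brown) = C(7,3)/C(16,3) = 1/16; P(at least one brown) = 1 − C(9,3)/C(16,3) = 17/20.
Since 'all 3 brown' ⊆ 'at least one brown', P(all 3 | at least one) = 1/16 / 17/20 = 5/68 ≈ 0.0735.

5/68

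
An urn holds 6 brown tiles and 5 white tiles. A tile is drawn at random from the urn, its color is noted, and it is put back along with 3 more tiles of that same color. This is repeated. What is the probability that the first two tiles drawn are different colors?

30/77

Either brown then white, or white then brown; after the first draw the total is 14.
P = (6/11)·(5/14) + (5/11)·(6/14) = 30/77 ≈ 0.3896.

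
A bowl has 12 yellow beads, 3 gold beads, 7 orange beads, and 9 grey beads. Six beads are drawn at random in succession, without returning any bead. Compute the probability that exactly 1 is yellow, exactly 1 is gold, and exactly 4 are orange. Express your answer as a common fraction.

20/11687

Unordered draws without replacement: count favorable combinations over C(31,6).
Favorable = C(12,1) · C(3,1) · C(7,4) · C(9,0) = 1260; total = C(31,6) = 736281.
P = 1260/736281 = 20/11687 ≈ 0.0017.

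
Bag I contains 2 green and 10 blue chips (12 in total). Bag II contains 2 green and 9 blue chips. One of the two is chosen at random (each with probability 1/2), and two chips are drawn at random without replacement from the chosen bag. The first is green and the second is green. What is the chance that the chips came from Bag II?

6/11

P(E | Bag I) = 1/66; P(E | Bag II) = 1/55.
P(E) = 1/2·1/66 + 1/2·1/55 = 1/60.
By Bayes' rule, P(Bag II | E) = 1/110 / 1/60 = 6/11 ≈ 0.5455.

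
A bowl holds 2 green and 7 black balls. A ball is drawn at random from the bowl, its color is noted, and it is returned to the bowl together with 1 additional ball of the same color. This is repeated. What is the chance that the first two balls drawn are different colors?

14/45

Either black then green, or green then black; after the first draw the total is 10.
P = (7/9)·(2/10) + (2/9)·(7/10) = 14/45 ≈ 0.3111.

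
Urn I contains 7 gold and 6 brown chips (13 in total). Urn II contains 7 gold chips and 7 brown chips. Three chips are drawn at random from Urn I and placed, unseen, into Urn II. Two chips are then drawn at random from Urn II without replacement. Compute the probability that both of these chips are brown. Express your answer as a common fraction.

813/3536

Condition on how many of the transferred chips are brown (from Urn I: 6 brown of 13; then Urn II has 17 total).
  0 brown: C(6,0)C(7,3)/C(13,3) = 35/286; then P = C(7,2)/C(17,2) = 21/136
  1 brown: C(6,1)C(7,2)/C(13,3) = 63/143; then P = C(8,2)/C(17,2) = 7/34
  2 brown: C(6,2)C(7,1)/C(13,3) = 105/286; then P = C(9,2)/C(17,2) = 9/34
  3 brown: C(6,3)C(7,0)/C(13,3) = 10/143; then P = C(10,2)/C(17,2) = 45/136
P(both brown) = 813/3536 ≈ 0.2299.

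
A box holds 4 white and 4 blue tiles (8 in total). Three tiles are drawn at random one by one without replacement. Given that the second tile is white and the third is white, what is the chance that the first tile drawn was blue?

2/3

P(first=blue and the second tile is white and the third is white) = (4/8)·(4/7)·(3/6) = 1/7.
P(E) = Σ over first color = 1/14 + 1/7 = 3/14.
By Bayes, P(first=blue | E) = 1/7 / 3/14 = 2/3 ≈ 0.6667.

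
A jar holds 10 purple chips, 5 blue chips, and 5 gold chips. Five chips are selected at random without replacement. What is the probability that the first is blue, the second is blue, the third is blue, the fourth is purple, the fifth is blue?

5/7752

Multiply the conditional probability of each draw in order, without replacement, so each draw removes one from its color and from the total.
P = (5/20) · (4/19) · (3/18) · (10/17) · (2/16) = 5/7752 ≈ 0.0006.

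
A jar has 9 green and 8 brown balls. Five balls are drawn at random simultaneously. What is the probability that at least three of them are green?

Sum the hypergeometric tail for j = 3,…,5 green balls.
Favorable = C(9,3)·C(8,2) + C(9,4)·C(8,1) + C(9,5)·C(8,0) = 3486; total = C(17,5) = 6188.
P = 3486/6188 = 249/442 ≈ 0.5633.

249/442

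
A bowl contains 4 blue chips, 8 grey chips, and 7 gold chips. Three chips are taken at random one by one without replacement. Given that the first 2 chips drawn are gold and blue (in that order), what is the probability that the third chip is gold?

6/17

After removing 1 blue, 1 gold, the bowl has 6 gold out of 17 remaining.
P(third is gold | given) = 6/17 ≈ 0.3529.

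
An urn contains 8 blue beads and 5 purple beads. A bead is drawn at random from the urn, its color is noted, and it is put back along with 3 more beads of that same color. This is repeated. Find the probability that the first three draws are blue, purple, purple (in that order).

Track the composition after each reinforcement of +3.
P = (8/13) · (5/16) · (8/19) = 20/247 ≈ 0.0810.

20/247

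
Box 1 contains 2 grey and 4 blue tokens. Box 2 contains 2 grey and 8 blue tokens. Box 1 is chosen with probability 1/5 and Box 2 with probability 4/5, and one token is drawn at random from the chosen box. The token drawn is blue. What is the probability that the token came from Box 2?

P(blue | Box 1) = 2/3; P(blue | Box 2) = 4/5.
P(blue) = 1/5·2/3 + 4/5·4/5 = 58/75.
By Bayes' rule, P(Box 2 | blue) = 16/25 / 58/75 = 24/29 ≈ 0.8276.

24/29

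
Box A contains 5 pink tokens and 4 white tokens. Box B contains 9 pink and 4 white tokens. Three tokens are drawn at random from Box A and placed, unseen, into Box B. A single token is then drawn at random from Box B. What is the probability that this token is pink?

Condition on how many of the transferred tokens are pink (from Box A: 5 pink of 9; then Box B has 16 total).
  0 pink: C(5,0)C(4,3)/C(9,3) = 1/21; then P = 9/16
  1 pink: C(5,1)C(4,2)/C(9,3) = 5/14; then P = 10/16
  2 pink: C(5,2)C(4,1)/C(9,3) = 10/21; then P = 11/16
  3 pink: C(5,3)C(4,0)/C(9,3) = 5/42; then P = 12/16
P(pink from Box B) = 2/3 ≈ 0.6667.

2/3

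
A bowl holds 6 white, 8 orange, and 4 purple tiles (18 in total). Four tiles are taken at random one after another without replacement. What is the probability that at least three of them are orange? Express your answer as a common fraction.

Sum the hypergeometric tail for j = 3,…,4 orange tiles.
Favorable = C(8,3)·C(10,1) + C(8,4)·C(10,0) = 630; total = C(18,4) = 3060.
P = 630/3060 = 7/34 ≈ 0.2059.

7/34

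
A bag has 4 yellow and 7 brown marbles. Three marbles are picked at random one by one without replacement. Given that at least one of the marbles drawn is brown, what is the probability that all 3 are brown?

P(all 3 brown) = C(7,3)/C(11,3) = 7/33; P(at least one brown) = 1 − C(4,3)/C(11,3) = 161/165.
Since 'all 3 brown' ⊆ 'at least one brown', P(all 3 | at least one) = 7/33 / 161/165 = 5/23 ≈ 0.2174.

5/23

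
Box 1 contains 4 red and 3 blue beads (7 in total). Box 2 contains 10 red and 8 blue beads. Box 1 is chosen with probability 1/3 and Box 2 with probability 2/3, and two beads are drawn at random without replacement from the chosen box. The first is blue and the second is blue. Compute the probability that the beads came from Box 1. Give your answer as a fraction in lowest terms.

153/545

P(E | Box 1) = 1/7; P(E | Box 2) = 28/153.
P(E) = 1/3·1/7 + 2/3·28/153 = 545/3213.
By Bayes' rule, P(Box 1 | E) = 1/21 / 545/3213 = 153/545 ≈ 0.2807.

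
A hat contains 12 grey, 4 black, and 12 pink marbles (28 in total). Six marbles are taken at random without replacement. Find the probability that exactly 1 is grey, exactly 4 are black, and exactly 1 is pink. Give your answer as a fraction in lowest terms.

Unordered draws without replacement: count favorable combinations over C(28,6).
Favorable = C(12,1) · C(4,4) · C(12,1) = 144; total = C(28,6) = 376740.
P = 144/376740 = 4/10465 ≈ 0.0004.

4/10465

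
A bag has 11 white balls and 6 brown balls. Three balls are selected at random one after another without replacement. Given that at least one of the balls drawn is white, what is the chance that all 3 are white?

P(all 3 white) = C(11,3)/C(17,3) = 33/136; P(at least one white) = 1 − C(6,3)/C(17,3) = 33/34.
Since 'all 3 white' ⊆ 'at least one white', P(all 3 | at least one) = 33/136 / 33/34 = 1/4 ≈ 0.2500.

1/4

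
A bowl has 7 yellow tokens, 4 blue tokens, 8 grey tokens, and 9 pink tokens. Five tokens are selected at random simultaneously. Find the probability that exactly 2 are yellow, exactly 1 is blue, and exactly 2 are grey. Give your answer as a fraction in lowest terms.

14/585

Unordered draws without replacement: count favorable combinations over C(28,5).
Favorable = C(7,2) · C(4,1) · C(8,2) · C(9,0) = 2352; total = C(28,5) = 98280.
P = 2352/98280 = 14/585 ≈ 0.0239.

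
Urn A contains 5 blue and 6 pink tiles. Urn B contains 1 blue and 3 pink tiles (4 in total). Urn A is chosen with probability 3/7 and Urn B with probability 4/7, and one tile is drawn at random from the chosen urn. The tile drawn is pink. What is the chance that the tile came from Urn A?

6/17

P(pink | Urn A) = 6/11; P(pink | Urn B) = 3/4.
P(pink) = 3/7·6/11 + 4/7·3/4 = 51/77.
By Bayes' rule, P(Urn A | pink) = 18/77 / 51/77 = 6/17 ≈ 0.3529.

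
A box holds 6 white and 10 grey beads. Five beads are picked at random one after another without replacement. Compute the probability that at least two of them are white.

Sum the hypergeometric tail for j = 2,…,5 white beads.
Favorable = C(6,2)·C(10,3) + C(6,3)·C(10,2) + C(6,4)·C(10,1) + C(6,5)·C(10,0) = 2856; total = C(16,5) = 4368.
P = 2856/4368 = 17/26 ≈ 0.6538.

17/26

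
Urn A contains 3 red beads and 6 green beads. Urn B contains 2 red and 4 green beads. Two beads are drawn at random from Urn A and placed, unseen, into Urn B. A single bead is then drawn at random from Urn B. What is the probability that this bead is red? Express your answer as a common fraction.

1/3

Condition on how many of the transferred beads are red (from Urn A: 3 red of 9; then Urn B has 8 total).
  0 red: C(3,0)C(6,2)/C(9,2) = 5/12; then P = 2/8
  1 red: C(3,1)C(6,1)/C(9,2) = 1/2; then P = 3/8
  2 red: C(3,2)C(6,0)/C(9,2) = 1/12; then P = 4/8
P(red from Urn B) = 1/3 ≈ 0.3333.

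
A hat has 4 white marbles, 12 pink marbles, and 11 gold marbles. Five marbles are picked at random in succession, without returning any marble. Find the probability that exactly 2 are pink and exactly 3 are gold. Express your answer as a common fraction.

121/897

Unordered draws without replacement: count favorable combinations over C(27,5).
Favorable = C(4,0) · C(12,2) · C(11,3) = 10890; total = C(27,5) = 80730.
P = 10890/80730 = 121/897 ≈ 0.1349.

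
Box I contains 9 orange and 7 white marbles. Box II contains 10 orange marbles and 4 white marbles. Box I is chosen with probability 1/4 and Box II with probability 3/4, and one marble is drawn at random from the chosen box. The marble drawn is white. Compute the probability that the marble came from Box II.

P(white | Box I) = 7/16; P(white | Box II) = 2/7.
P(white) = 1/4·7/16 + 3/4·2/7 = 145/448.
By Bayes' rule, P(Box II | white) = 3/14 / 145/448 = 96/145 ≈ 0.6621.

96/145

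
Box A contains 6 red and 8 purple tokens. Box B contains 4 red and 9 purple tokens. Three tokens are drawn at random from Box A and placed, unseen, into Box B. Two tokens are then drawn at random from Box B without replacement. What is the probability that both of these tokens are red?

Condition on how many of the transferred tokens are red (from Box A: 6 red of 14; then Box B has 16 total).
  0 red: C(6,0)C(8,3)/C(14,3) = 2/13; then P = C(4,2)/C(16,2) = 1/20
  1 red: C(6,1)C(8,2)/C(14,3) = 6/13; then P = C(5,2)/C(16,2) = 1/12
  2 red: C(6,2)C(8,1)/C(14,3) = 30/91; then P = C(6,2)/C(16,2) = 1/8
  3 red: C(6,3)C(8,0)/C(14,3) = 5/91; then P = C(7,2)/C(16,2) = 7/40
P(both red) = 353/3640 ≈ 0.0970.

353/3640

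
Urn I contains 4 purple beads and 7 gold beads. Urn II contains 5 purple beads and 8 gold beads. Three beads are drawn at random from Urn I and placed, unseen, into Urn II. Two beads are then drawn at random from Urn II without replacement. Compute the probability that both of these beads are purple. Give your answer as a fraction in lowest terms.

217/1650

Condition on how many of the transferred beads are purple (from Urn I: 4 purple of 11; then Urn II has 16 total).
  0 purple: C(4,0)C(7,3)/C(11,3) = 7/33; then P = C(5,2)/C(16,2) = 1/12
  1 purple: C(4,1)C(7,2)/C(11,3) = 28/55; then P = C(6,2)/C(16,2) = 1/8
  2 purple: C(4,2)C(7,1)/C(11,3) = 14/55; then P = C(7,2)/C(16,2) = 7/40
  3 purple: C(4,3)C(7,0)/C(11,3) = 4/165; then P = C(8,2)/C(16,2) = 7/30
P(both purple) = 217/1650 ≈ 0.1315.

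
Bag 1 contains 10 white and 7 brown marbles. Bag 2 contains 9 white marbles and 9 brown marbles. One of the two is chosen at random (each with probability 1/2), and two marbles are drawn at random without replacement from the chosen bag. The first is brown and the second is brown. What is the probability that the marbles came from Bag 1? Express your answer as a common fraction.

P(E | Bag 1) = 21/136; P(E | Bag 2) = 4/17.
P(E) = 1/2·21/136 + 1/2·4/17 = 53/272.
By Bayes' rule, P(Bag 1 | E) = 21/272 / 53/272 = 21/53 ≈ 0.3962.

21/53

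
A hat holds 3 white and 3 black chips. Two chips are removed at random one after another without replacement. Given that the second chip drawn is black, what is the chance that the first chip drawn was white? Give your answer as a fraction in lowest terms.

3/5

P(first=white and the second chip drawn is black) = (3/6)·(3/5) = 3/10.
P(the second chip drawn is black) = Σ over first color = 3/10 + 1/5 = 1/2.
By Bayes, P(first=white | the second chip drawn is black) = 3/10 / 1/2 = 3/5 ≈ 0.6000.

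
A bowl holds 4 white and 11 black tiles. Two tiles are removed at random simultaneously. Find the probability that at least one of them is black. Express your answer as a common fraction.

33/35

Use the complement: P(at least one black) = 1 − P(no black).
P(none) = C(4,2)/C(15,2) = 6/105.
So P = 1 − 6/105 = 33/35 ≈ 0.9429.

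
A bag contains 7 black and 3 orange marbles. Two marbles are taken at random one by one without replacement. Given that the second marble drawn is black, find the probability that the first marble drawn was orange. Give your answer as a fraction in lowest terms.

1/3

P(first=orange and the second marble drawn is black) = (3/10)·(7/9) = 7/30.
P(the second marble drawn is black) = Σ over first color = 7/15 + 7/30 = 7/10.
By Bayes, P(first=orange | the second marble drawn is black) = 7/30 / 7/10 = 1/3 ≈ 0.3333.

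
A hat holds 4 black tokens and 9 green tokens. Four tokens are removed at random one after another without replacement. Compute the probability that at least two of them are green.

Sum the hypergeometric tail for j = 2,…,4 green tokens.
Favorable = C(9,2)·C(4,2) + C(9,3)·C(4,1) + C(9,4)·C(4,0) = 678; total = C(13,4) = 715.
P = 678/715 = 678/715 ≈ 0.9483.

678/715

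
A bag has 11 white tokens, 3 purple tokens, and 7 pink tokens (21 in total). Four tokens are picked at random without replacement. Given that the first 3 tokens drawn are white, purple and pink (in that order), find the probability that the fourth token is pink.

After removing 1 white, 1 purple, 1 pink, the bag has 6 pink out of 18 remaining.
P(fourth is pink | given) = 6/18 = 1/3 ≈ 0.3333.

1/3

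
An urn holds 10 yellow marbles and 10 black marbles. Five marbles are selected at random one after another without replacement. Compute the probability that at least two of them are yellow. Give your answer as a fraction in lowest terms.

274/323

Sum the hypergeometric tail for j = 2,…,5 yellow marbles.
Favorable = C(10,2)·C(10,3) + C(10,3)·C(10,2) + C(10,4)·C(10,1) + C(10,5)·C(10,0) = 13152; total = C(20,5) = 15504.
P = 13152/15504 = 274/323 ≈ 0.8483.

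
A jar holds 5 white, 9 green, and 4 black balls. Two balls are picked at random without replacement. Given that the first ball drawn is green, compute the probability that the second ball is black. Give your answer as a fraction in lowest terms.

4/17

After removing 1 green, the jar has 4 black out of 17 remaining.
P(second is black | given) = 4/17 ≈ 0.2353.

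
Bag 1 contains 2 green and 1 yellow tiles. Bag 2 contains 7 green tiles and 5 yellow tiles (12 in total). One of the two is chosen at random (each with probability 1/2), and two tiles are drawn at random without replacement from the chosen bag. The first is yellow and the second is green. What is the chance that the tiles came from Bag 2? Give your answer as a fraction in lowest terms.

P(E | Bag 1) = 1/3; P(E | Bag 2) = 35/132.
P(E) = 1/2·1/3 + 1/2·35/132 = 79/264.
By Bayes' rule, P(Bag 2 | E) = 35/264 / 79/264 = 35/79 ≈ 0.4430.

35/79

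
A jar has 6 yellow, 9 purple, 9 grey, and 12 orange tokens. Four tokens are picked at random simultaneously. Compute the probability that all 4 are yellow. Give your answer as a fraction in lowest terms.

Unordered draws without replacement: count favorable combinations over C(36,4).
Favorable = C(6,4) · C(9,0) · C(9,0) · C(12,0) = 15; total = C(36,4) = 58905.
P = 15/58905 = 1/3927 ≈ 0.0003.

1/3927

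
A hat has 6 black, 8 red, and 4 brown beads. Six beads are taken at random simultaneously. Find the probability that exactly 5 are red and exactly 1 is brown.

8/663

Unordered draws without replacement: count favorable combinations over C(18,6).
Favorable = C(6,0) · C(8,5) · C(4,1) = 224; total = C(18,6) = 18564.
P = 224/18564 = 8/663 ≈ 0.0121.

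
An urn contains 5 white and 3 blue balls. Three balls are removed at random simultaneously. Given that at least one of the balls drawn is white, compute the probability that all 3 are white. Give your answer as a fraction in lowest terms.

2/11

P(all 3 white) = C(5,3)/C(8,3) = 5/28; P(at least one white) = 1 − C(3,3)/C(8,3) = 55/56.
Since 'all 3 white' ⊆ 'at least one white', P(all 3 | at least one) = 5/28 / 55/56 = 2/11 ≈ 0.1818.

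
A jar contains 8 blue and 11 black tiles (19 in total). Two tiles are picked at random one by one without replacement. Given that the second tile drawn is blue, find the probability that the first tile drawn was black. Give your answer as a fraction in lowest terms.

P(first=black and the second tile drawn is blue) = (11/19)·(8/18) = 44/171.
P(the second tile drawn is blue) = Σ over first color = 28/171 + 44/171 = 8/19.
By Bayes, P(first=black | the second tile drawn is blue) = 44/171 / 8/19 = 11/18 ≈ 0.6111.

11/18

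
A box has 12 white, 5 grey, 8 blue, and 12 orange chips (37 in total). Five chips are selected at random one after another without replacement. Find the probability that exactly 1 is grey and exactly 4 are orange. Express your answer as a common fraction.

25/4403

Unordered draws without replacement: count favorable combinations over C(37,5).
Favorable = C(12,0) · C(5,1) · C(8,0) · C(12,4) = 2475; total = C(37,5) = 435897.
P = 2475/435897 = 25/4403 ≈ 0.0057.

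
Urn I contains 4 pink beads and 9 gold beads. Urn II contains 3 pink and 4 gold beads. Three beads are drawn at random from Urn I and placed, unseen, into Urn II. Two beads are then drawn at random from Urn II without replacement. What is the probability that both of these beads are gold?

68/195

Condition on how many of the transferred beads are gold (from Urn I: 9 gold of 13; then Urn II has 10 total).
  0 gold: C(9,0)C(4,3)/C(13,3) = 2/143; then P = C(4,2)/C(10,2) = 2/15
  1 gold: C(9,1)C(4,2)/C(13,3) = 27/143; then P = C(5,2)/C(10,2) = 2/9
  2 gold: C(9,2)C(4,1)/C(13,3) = 72/143; then P = C(6,2)/C(10,2) = 1/3
  3 gold: C(9,3)C(4,0)/C(13,3) = 42/143; then P = C(7,2)/C(10,2) = 7/15
P(both gold) = 68/195 ≈ 0.3487.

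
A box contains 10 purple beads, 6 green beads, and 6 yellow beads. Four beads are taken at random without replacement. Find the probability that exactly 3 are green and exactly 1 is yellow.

24/1463

Unordered draws without replacement: count favorable combinations over C(22,4).
Favorable = C(10,0) · C(6,3) · C(6,1) = 120; total = C(22,4) = 7315.
P = 120/7315 = 24/1463 ≈ 0.0164.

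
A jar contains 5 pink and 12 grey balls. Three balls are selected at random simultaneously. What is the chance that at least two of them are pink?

Sum the hypergeometric tail for j = 2,…,3 pink balls.
Favorable = C(5,2)·C(12,1) + C(5,3)·C(12,0) = 130; total = C(17,3) = 680.
P = 130/680 = 13/68 ≈ 0.1912.

13/68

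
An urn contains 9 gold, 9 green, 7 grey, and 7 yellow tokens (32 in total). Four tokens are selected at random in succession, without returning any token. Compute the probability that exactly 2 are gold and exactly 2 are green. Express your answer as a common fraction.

162/4495

Unordered draws without replacement: count favorable combinations over C(32,4).
Favorable = C(9,2) · C(9,2) · C(7,0) · C(7,0) = 1296; total = C(32,4) = 35960.
P = 1296/35960 = 162/4495 ≈ 0.0360.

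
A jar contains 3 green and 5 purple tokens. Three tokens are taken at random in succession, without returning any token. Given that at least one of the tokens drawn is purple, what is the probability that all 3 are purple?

P(all 3 purple) = C(5,3)/C(8,3) = 5/28; P(at least one purple) = 1 − C(3,3)/C(8,3) = 55/56.
Since 'all 3 purple' ⊆ 'at least one purple', P(all 3 | at least one) = 5/28 / 55/56 = 2/11 ≈ 0.1818.

2/11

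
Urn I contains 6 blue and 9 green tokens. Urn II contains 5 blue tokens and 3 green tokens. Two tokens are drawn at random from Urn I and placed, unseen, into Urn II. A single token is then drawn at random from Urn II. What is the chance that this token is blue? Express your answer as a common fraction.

29/50

Condition on how many of the transferred tokens are blue (from Urn I: 6 blue of 15; then Urn II has 10 total).
  0 blue: C(6,0)C(9,2)/C(15,2) = 12/35; then P = 5/10
  1 blue: C(6,1)C(9,1)/C(15,2) = 18/35; then P = 6/10
  2 blue: C(6,2)C(9,0)/C(15,2) = 1/7; then P = 7/10
P(blue from Urn II) = 29/50 ≈ 0.5800.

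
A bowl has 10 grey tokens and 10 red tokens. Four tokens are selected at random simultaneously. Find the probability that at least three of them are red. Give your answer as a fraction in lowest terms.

94/323

Sum the hypergeometric tail for j = 3,…,4 red tokens.
Favorable = C(10,3)·C(10,1) + C(10,4)·C(10,0) = 1410; total = C(20,4) = 4845.
P = 1410/4845 = 94/323 ≈ 0.2910.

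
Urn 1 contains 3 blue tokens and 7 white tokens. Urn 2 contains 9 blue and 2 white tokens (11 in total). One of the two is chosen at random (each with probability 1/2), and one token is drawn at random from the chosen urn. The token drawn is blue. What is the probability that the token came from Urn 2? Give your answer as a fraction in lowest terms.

30/41

P(blue | Urn 1) = 3/10; P(blue | Urn 2) = 9/11.
P(blue) = 1/2·3/10 + 1/2·9/11 = 123/220.
By Bayes' rule, P(Urn 2 | blue) = 9/22 / 123/220 = 30/41 ≈ 0.7317.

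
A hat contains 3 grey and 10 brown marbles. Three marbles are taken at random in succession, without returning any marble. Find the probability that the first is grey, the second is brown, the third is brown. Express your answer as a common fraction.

Multiply the conditional probability of each draw in order, without replacement, so each draw removes one from its color and from the total.
P = (3/13) · (10/12) · (9/11) = 45/286 ≈ 0.1573.

45/286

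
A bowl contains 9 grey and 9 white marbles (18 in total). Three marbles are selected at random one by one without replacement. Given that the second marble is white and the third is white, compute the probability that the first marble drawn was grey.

9/16

P(first=grey and the second marble is white and the third is white) = (9/18)·(9/17)·(8/16) = 9/68.
P(E) = Σ over first color = 9/68 + 7/68 = 4/17.
By Bayes, P(first=grey | E) = 9/68 / 4/17 = 9/16 ≈ 0.5625.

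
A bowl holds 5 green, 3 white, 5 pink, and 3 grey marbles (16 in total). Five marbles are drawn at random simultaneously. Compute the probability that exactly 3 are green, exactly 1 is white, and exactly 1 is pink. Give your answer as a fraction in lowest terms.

Unordered draws without replacement: count favorable combinations over C(16,5).
Favorable = C(5,3) · C(3,1) · C(5,1) · C(3,0) = 150; total = C(16,5) = 4368.
P = 150/4368 = 25/728 ≈ 0.0343.

25/728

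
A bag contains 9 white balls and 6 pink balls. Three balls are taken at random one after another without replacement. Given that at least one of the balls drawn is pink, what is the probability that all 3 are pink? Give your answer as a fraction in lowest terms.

P(all 3 pink) = C(6,3)/C(15,3) = 4/91; P(at least one pink) = 1 − C(9,3)/C(15,3) = 53/65.
Since 'all 3 pink' ⊆ 'at least one pink', P(all 3 | at least one) = 4/91 / 53/65 = 20/371 ≈ 0.0539.

20/371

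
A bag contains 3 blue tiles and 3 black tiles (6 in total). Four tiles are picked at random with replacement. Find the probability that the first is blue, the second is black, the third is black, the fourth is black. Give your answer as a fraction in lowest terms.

1/16

Multiply the conditional probability of each draw in order, with replacement (the composition resets each draw).
P = (3/6) · (3/6) · (3/6) · (3/6) = 1/16 ≈ 0.0625.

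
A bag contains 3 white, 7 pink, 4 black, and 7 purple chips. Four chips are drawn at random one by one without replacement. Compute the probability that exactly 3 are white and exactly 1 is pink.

1/855

Unordered draws without replacement: count favorable combinations over C(21,4).
Favorable = C(3,3) · C(7,1) · C(4,0) · C(7,0) = 7; total = C(21,4) = 5985.
P = 7/5985 = 1/855 ≈ 0.0012.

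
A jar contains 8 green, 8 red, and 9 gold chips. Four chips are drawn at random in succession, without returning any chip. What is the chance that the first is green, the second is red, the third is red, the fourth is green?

Multiply the conditional probability of each draw in order, without replacement, so each draw removes one from its color and from the total.
P = (8/25) · (8/24) · (7/23) · (7/22) = 196/18975 ≈ 0.0103.

196/18975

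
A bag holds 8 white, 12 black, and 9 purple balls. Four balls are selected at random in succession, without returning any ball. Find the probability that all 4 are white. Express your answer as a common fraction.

10/3393

Unordered draws without replacement: count favorable combinations over C(29,4).
Favorable = C(8,4) · C(12,0) · C(9,0) = 70; total = C(29,4) = 23751.
P = 70/23751 = 10/3393 ≈ 0.0029.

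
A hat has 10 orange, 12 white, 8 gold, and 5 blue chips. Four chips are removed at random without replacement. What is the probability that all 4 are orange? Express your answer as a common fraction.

3/748

Unordered draws without replacement: count favorable combinations over C(35,4).
Favorable = C(10,4) · C(12,0) · C(8,0) · C(5,0) = 210; total = C(35,4) = 52360.
P = 210/52360 = 3/748 ≈ 0.0040.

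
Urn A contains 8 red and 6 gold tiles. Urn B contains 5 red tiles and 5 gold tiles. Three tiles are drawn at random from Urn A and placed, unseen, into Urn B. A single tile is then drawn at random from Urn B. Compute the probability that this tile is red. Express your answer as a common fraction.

Condition on how many of the transferred tiles are red (from Urn A: 8 red of 14; then Urn B has 13 total).
  0 red: C(8,0)C(6,3)/C(14,3) = 5/91; then P = 5/13
  1 red: C(8,1)C(6,2)/C(14,3) = 30/91; then P = 6/13
  2 red: C(8,2)C(6,1)/C(14,3) = 6/13; then P = 7/13
  3 red: C(8,3)C(6,0)/C(14,3) = 2/13; then P = 8/13
P(red from Urn B) = 47/91 ≈ 0.5165.

47/91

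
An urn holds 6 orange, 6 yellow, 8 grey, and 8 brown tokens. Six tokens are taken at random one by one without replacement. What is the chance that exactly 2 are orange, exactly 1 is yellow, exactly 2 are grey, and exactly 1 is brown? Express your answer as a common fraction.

Unordered draws without replacement: count favorable combinations over C(28,6).
Favorable = C(6,2) · C(6,1) · C(8,2) · C(8,1) = 20160; total = C(28,6) = 376740.
P = 20160/376740 = 16/299 ≈ 0.0535.

16/299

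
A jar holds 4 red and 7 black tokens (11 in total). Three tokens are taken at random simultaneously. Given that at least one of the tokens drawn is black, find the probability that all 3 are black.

5/23

P(all 3 black) = C(7,3)/C(11,3) = 7/33; P(at least one black) = 1 − C(4,3)/C(11,3) = 161/165.
Since 'all 3 black' ⊆ 'at least one black', P(all 3 | at least one) = 7/33 / 161/165 = 5/23 ≈ 0.2174.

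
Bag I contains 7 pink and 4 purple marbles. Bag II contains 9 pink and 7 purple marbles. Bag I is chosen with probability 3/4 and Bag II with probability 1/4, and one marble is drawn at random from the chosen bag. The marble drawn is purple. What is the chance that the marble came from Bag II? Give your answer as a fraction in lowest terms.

77/269

P(purple | Bag I) = 4/11; P(purple | Bag II) = 7/16.
P(purple) = 3/4·4/11 + 1/4·7/16 = 269/704.
By Bayes' rule, P(Bag II | purple) = 7/64 / 269/704 = 77/269 ≈ 0.2862.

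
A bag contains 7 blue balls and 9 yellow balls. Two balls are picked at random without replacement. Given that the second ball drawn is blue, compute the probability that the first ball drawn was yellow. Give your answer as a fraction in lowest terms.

P(first=yellow and the second ball drawn is blue) = (9/16)·(7/15) = 21/80.
P(the second ball drawn is blue) = Σ over first color = 7/40 + 21/80 = 7/16.
By Bayes, P(first=yellow | the second ball drawn is blue) = 21/80 / 7/16 = 3/5 ≈ 0.6000.

3/5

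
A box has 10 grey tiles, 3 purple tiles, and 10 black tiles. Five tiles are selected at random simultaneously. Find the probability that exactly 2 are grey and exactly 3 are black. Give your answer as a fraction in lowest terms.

5400/33649

Unordered draws without replacement: count favorable combinations over C(23,5).
Favorable = C(10,2) · C(3,0) · C(10,3) = 5400; total = C(23,5) = 33649.
P = 5400/33649 = 5400/33649 ≈ 0.1605.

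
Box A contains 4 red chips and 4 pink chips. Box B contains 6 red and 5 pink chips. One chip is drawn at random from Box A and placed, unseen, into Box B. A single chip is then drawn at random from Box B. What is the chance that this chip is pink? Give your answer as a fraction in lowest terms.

Condition on how many of the transferred chips are pink (from Box A: 4 pink of 8; then Box B has 12 total).
  0 pink: C(4,0)C(4,1)/C(8,1) = 1/2; then P = 5/12
  1 pink: C(4,1)C(4,0)/C(8,1) = 1/2; then P = 6/12
P(pink from Box B) = 11/24 ≈ 0.4583.

11/24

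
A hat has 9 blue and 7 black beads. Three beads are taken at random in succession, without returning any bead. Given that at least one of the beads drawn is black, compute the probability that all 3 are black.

5/68

P(all 3 black) = C(7,3)/C(16,3) = 1/16; P(at least one black) = 1 − C(9,3)/C(16,3) = 17/20.
Since 'all 3 black' ⊆ 'at least one black', P(all 3 | at least one) = 1/16 / 17/20 = 5/68 ≈ 0.0735.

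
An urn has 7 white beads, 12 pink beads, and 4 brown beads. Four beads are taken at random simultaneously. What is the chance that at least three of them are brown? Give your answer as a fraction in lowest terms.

1/115

Sum the hypergeometric tail for j = 3,…,4 brown beads.
Favorable = C(4,3)·C(19,1) + C(4,4)·C(19,0) = 77; total = C(23,4) = 8855.
P = 77/8855 = 1/115 ≈ 0.0087.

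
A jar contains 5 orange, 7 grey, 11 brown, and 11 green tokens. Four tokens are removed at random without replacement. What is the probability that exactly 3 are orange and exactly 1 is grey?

Unordered draws without replacement: count favorable combinations over C(34,4).
Favorable = C(5,3) · C(7,1) · C(11,0) · C(11,0) = 70; total = C(34,4) = 46376.
P = 70/46376 = 35/23188 ≈ 0.0015.

35/23188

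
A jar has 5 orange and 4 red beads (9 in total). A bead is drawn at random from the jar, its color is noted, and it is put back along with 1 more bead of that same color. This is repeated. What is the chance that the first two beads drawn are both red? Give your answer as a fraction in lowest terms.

After a red draw the jar holds 5 red out of 10.
P = (4/9)·(5/10) = 2/9 ≈ 0.2222.

2/9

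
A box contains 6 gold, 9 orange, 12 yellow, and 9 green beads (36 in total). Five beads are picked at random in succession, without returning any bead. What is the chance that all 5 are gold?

1/62832

Unordered draws without replacement: count favorable combinations over C(36,5).
Favorable = C(6,5) · C(9,0) · C(12,0) · C(9,0) = 6; total = C(36,5) = 376992.
P = 6/376992 = 1/62832 ≈ 0.0000.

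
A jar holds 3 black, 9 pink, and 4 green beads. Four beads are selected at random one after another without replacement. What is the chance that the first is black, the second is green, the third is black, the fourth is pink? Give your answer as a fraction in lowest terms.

9/1820

Multiply the conditional probability of each draw in order, without replacement, so each draw removes one from its color and from the total.
P = (3/16) · (4/15) · (2/14) · (9/13) = 9/1820 ≈ 0.0049.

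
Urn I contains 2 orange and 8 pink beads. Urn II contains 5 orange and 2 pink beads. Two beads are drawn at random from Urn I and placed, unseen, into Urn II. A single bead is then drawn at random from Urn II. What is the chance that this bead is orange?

Condition on how many of the transferred beads are orange (from Urn I: 2 orange of 10; then Urn II has 9 total).
  0 orange: C(2,0)C(8,2)/C(10,2) = 28/45; then P = 5/9
  1 orange: C(2,1)C(8,1)/C(10,2) = 16/45; then P = 6/9
  2 orange: C(2,2)C(8,0)/C(10,2) = 1/45; then P = 7/9
P(orange from Urn II) = 3/5 ≈ 0.6000.

3/5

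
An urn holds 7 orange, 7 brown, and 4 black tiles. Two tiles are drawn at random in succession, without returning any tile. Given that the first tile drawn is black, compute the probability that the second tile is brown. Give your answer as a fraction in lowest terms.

7/17

After removing 1 black, the urn has 7 brown out of 17 remaining.
P(second is brown | given) = 7/17 ≈ 0.4118.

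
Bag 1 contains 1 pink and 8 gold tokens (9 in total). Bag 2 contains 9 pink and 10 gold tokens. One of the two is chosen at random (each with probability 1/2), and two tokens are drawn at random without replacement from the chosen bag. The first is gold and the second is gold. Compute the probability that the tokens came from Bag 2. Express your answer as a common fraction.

P(E | Bag 1) = 7/9; P(E | Bag 2) = 5/19.
P(E) = 1/2·7/9 + 1/2·5/19 = 89/171.
By Bayes' rule, P(Bag 2 | E) = 5/38 / 89/171 = 45/178 ≈ 0.2528.

45/178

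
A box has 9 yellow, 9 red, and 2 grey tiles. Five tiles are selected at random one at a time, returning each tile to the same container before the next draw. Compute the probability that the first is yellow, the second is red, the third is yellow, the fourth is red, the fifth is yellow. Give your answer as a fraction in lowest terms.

Multiply the conditional probability of each draw in order, with replacement (the composition resets each draw).
P = (9/20) · (9/20) · (9/20) · (9/20) · (9/20) = 59049/3200000 ≈ 0.0185.

59049/3200000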